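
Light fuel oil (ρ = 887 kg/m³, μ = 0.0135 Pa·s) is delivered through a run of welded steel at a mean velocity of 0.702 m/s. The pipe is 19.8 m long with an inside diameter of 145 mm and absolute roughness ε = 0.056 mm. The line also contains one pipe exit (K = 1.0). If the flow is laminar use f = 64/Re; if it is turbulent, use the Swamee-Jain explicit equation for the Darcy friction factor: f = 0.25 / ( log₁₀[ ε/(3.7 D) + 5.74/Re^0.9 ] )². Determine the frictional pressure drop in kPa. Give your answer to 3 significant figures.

ΔP ≈ 1.27 kPa

Reynolds number Re = ρVD/μ = 887 · 0.702 · 0.145 / 0.0135 = 6688.
Re > 4000 → turbulent. Relative roughness ε/D = 5.6e-05/0.145 = 0.000386. Swamee-Jain: f = 0.25/(log₁₀[0.000386/3.7 + 5.74/6688^0.9])² = 0.25/(log₁₀[0.000104 + 0.00207])² = 0.25/(-2.662)² = 0.03527.
Total minor-loss coefficient ΣK = 1·1 = 1.
ΔP = [f·L/D + ΣK]·(ρV²/2) = [0.03527·19.8/0.145 + 1]·(887·0.702²/2) = [4.816 + 1]·218.6 = 1271 Pa.
ΔP = 1271 Pa = 1.27 kPa.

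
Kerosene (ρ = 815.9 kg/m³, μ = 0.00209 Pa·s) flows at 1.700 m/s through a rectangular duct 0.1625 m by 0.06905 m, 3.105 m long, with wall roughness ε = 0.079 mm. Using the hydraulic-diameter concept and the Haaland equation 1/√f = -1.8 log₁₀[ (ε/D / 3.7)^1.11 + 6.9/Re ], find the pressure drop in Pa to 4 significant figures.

Hydraulic diameter D_h = 4A/P = 4·(0.1625·0.06905)/(2·(0.1625+0.06905)) = 0.04488/0.4631 = 0.09692 m.
Re = ρVD_h/μ = 815.9·1.7·0.09692/0.00209 = 6.432e+04.
ε/D_h = 7.9e-05/0.09692 = 0.000815; Haaland gives 1/√f = -1.8 log₁₀[8.72e-05+0.000107] = 6.68, so f = 0.02241.
ΔP = f(L/D_h)(ρV²/2) = 0.02241·3.105/0.09692·1179 = 846.5 Pa.

ΔP ≈ 846.5 Pa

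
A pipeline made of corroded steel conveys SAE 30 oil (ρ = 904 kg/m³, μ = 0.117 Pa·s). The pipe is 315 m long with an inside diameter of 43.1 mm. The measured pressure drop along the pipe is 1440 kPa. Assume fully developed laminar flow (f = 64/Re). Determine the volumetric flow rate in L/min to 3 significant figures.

For laminar flow, f = 64/Re with Re = ρVD/μ, so Darcy-Weisbach reduces to ΔP = 32μLV/D². Solving for V: V = ΔP·D²/(32μL) = 1.44e+06·(0.0431)²/(32·0.117·315) = 2.268 m/s.
Check: Re = ρVD/μ = 904·2.268·0.0431/0.117 = 755.3 < 2300, so the laminar assumption holds.
Q = V·A = 2.268·(π/4·0.0431²) = 0.003309 m³/s = 199 L/min.

Q ≈ 199 L/min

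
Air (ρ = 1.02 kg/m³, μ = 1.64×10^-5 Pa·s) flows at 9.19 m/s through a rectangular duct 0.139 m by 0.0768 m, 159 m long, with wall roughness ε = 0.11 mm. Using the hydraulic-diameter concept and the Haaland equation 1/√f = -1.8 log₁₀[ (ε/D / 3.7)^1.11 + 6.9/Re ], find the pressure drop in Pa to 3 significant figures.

Hydraulic diameter D_h = 4A/P = 4·(0.139·0.0768)/(2·(0.139+0.0768)) = 0.0427/0.4316 = 0.09894 m.
Re = ρVD_h/μ = 1.02·9.19·0.09894/1.64e-05 = 5.655e+04.
ε/D_h = 0.00011/0.09894 = 0.00111; Haaland gives 1/√f = -1.8 log₁₀[0.000123+0.000122] = 6.499, so f = 0.02368.
ΔP = f(L/D_h)(ρV²/2) = 0.02368·159/0.09894·43.07 = 1639 Pa.

ΔP ≈ 1640 Pa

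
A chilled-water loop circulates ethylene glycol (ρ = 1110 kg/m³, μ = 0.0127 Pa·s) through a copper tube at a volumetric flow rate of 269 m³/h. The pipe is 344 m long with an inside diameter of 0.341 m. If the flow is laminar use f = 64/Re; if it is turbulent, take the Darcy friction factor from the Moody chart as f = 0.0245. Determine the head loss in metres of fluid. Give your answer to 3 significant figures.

h_f ≈ 0.843 m

Q = 269 m³/h = 269/3600 = 0.07472 m³/s.
Cross-sectional area A = πD²/4 = π(0.341)²/4 = 0.09133 m²; mean velocity V = Q/A = 0.07472/0.09133 = 0.8182 m/s.
Reynolds number Re = ρVD/μ = 1110 · 0.8182 · 0.341 / 0.0127 = 2.439e+04.
Re > 4000 → turbulent; use the Moody-chart value f = 0.0245.
Darcy-Weisbach: ΔP = f(L/D)(ρV²/2) = 0.0245·(344/0.341)·(1110·0.8182²/2) = 0.0245·1009·371.5 = 9183 Pa.
Head loss h_f = ΔP/(ρg) = 9183/(1110·9.81) = 0.843 m.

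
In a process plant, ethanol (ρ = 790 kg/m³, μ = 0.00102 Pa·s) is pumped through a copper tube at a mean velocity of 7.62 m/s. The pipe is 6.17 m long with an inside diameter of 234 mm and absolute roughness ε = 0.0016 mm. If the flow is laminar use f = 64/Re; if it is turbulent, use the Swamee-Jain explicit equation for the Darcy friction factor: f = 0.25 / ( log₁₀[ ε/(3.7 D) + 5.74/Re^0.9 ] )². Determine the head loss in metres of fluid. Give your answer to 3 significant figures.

h_f ≈ 0.875 m

Reynolds number Re = ρVD/μ = 790 · 7.62 · 0.234 / 0.00102 = 1.381e+06.
Re > 4000 → turbulent. Relative roughness ε/D = 1.6e-06/0.234 = 6.84e-06. Swamee-Jain: f = 0.25/(log₁₀[6.84e-06/3.7 + 5.74/1.381e+06^0.9])² = 0.25/(log₁₀[1.85e-06 + 1.71e-05])² = 0.25/(-4.723)² = 0.01121.
Darcy-Weisbach: ΔP = f(L/D)(ρV²/2) = 0.01121·(6.17/0.234)·(790·7.62²/2) = 0.01121·26.37·2.294e+04 = 6779 Pa.
Head loss h_f = ΔP/(ρg) = 6779/(790·9.81) = 0.875 m.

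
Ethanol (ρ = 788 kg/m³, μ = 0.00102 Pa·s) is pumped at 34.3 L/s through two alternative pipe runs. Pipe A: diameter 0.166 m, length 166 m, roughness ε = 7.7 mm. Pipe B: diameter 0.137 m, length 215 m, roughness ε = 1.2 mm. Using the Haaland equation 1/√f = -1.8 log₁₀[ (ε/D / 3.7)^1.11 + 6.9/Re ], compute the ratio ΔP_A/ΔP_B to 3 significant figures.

ΔP_A/ΔP_B ≈ 0.561

Pipe A: V = Q/A = 0.0343/0.02164 = 1.585 m/s; Re = 2.032e+05; ε/D = 0.0464; Haaland → f = 0.06938; ΔP_A = f(L/D)(ρV²/2) = 6.866e+04 Pa.
Pipe B: V = Q/A = 0.0343/0.01474 = 2.327 m/s; Re = 2.463e+05; ε/D = 0.00876; Haaland → f = 0.03658; ΔP_B = f(L/D)(ρV²/2) = 1.225e+05 Pa.
ΔP_A/ΔP_B = 6.866e+04/1.225e+05 = 0.561.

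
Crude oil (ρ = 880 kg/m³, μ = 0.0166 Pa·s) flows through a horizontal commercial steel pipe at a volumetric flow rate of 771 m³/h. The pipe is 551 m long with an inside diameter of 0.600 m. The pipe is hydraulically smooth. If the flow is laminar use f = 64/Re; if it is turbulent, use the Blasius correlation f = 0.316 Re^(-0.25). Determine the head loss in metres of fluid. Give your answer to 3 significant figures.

Q = 771 m³/h = 771/3600 = 0.2142 m³/s.
Cross-sectional area A = πD²/4 = π(0.6)²/4 = 0.2827 m²; mean velocity V = Q/A = 0.2142/0.2827 = 0.7575 m/s.
Reynolds number Re = ρVD/μ = 880 · 0.7575 · 0.6 / 0.0166 = 2.409e+04.
Re > 4000 → turbulent. Smooth-pipe (Blasius): f = 0.316 Re^(-0.25) = 0.316/(2.409e+04)^0.25 = 0.02536.
Darcy-Weisbach: ΔP = f(L/D)(ρV²/2) = 0.02536·(551/0.6)·(880·0.7575²/2) = 0.02536·918.3·252.4 = 5880 Pa.
Head loss h_f = ΔP/(ρg) = 5880/(880·9.81) = 0.681 m.

h_f ≈ 0.681 m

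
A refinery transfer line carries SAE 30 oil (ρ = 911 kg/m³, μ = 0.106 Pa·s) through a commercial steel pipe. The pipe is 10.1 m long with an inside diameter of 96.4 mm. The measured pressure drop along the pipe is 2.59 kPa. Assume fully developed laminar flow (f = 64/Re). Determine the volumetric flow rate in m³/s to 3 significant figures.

Q ≈ 0.00513 m³/s

For laminar flow, f = 64/Re with Re = ρVD/μ, so Darcy-Weisbach reduces to ΔP = 32μLV/D². Solving for V: V = ΔP·D²/(32μL) = 2590·(0.0964)²/(32·0.106·10.1) = 0.7025 m/s.
Check: Re = ρVD/μ = 911·0.7025·0.0964/0.106 = 582.1 < 2300, so the laminar assumption holds.
Q = V·A = 0.7025·(π/4·0.0964²) = 0.005128 m³/s = 0.00513 m³/s.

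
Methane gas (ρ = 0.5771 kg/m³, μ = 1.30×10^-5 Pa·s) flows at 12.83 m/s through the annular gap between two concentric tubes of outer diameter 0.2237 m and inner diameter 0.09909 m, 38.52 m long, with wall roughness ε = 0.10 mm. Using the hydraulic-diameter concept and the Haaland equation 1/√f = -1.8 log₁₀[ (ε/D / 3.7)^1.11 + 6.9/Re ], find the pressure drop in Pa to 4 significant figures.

ΔP ≈ 324.4 Pa

Hydraulic diameter D_h = 4A/P = D_o - D_i = 0.2237 - 0.09909 = 0.1246 m.
Re = ρVD_h/μ = 0.5771·12.83·0.1246/1.3e-05 = 7.097e+04.
ε/D_h = 0.0001/0.1246 = 0.000803; Haaland gives 1/√f = -1.8 log₁₀[8.57e-05+9.72e-05] = 6.728, so f = 0.02209.
ΔP = f(L/D_h)(ρV²/2) = 0.02209·38.52/0.1246·47.5 = 324.4 Pa.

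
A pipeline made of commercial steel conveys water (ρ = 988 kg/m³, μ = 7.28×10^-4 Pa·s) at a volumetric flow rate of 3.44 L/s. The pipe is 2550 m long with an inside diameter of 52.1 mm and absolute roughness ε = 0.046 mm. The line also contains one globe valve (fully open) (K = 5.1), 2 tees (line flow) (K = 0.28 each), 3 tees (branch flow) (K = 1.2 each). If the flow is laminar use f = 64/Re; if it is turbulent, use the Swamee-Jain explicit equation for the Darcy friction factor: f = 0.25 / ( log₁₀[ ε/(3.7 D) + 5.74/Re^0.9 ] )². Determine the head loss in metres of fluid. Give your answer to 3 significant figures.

h_f ≈ 142 m

Q = 3.44 L/s = 3.44/1000 = 0.00344 m³/s.
Cross-sectional area A = πD²/4 = π(0.0521)²/4 = 0.002132 m²; mean velocity V = Q/A = 0.00344/0.002132 = 1.614 m/s.
Reynolds number Re = ρVD/μ = 988 · 1.614 · 0.0521 / 0.000728 = 1.141e+05.
Re > 4000 → turbulent. Relative roughness ε/D = 4.6e-05/0.0521 = 0.000883. Swamee-Jain: f = 0.25/(log₁₀[0.000883/3.7 + 5.74/1.141e+05^0.9])² = 0.25/(log₁₀[0.000239 + 0.000161])² = 0.25/(-3.398)² = 0.02165.
Total minor-loss coefficient ΣK = 1·5.1 + 2·0.28 + 3·1.2 = 9.26.
ΔP = [f·L/D + ΣK]·(ρV²/2) = [0.02165·2550/0.0521 + 9.26]·(988·1.614²/2) = [1060 + 9.26]·1286 = 1.375e+06 Pa.
Head loss h_f = ΔP/(ρg) = 1.375e+06/(988·9.81) = 142 m.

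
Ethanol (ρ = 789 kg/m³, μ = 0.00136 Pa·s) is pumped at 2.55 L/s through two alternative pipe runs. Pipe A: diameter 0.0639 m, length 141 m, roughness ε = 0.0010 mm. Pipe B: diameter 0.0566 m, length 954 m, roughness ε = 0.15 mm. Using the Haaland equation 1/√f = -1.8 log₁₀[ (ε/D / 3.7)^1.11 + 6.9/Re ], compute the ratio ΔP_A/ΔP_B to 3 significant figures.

ΔP_A/ΔP_B ≈ 0.0657

Pipe A: V = Q/A = 0.00255/0.003207 = 0.7951 m/s; Re = 2.948e+04; ε/D = 1.56e-05; Haaland → f = 0.02344; ΔP_A = f(L/D)(ρV²/2) = 1.29e+04 Pa.
Pipe B: V = Q/A = 0.00255/0.002516 = 1.013 m/s; Re = 3.328e+04; ε/D = 0.00265; Haaland → f = 0.02877; ΔP_B = f(L/D)(ρV²/2) = 1.965e+05 Pa.
ΔP_A/ΔP_B = 1.29e+04/1.965e+05 = 0.0657.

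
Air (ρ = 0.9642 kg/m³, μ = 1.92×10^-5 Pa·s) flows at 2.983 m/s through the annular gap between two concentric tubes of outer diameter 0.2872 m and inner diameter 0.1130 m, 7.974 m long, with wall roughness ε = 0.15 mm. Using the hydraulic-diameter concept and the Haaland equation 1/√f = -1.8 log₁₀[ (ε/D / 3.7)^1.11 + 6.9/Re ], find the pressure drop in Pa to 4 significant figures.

ΔP ≈ 5.100 Pa

Hydraulic diameter D_h = 4A/P = D_o - D_i = 0.2872 - 0.113 = 0.1742 m.
Re = ρVD_h/μ = 0.9642·2.983·0.1742/1.92e-05 = 2.61e+04.
ε/D_h = 0.00015/0.1742 = 0.000861; Haaland gives 1/√f = -1.8 log₁₀[9.27e-05+0.000264] = 6.205, so f = 0.02597.
ΔP = f(L/D_h)(ρV²/2) = 0.02597·7.974/0.1742·4.29 = 5.1 Pa.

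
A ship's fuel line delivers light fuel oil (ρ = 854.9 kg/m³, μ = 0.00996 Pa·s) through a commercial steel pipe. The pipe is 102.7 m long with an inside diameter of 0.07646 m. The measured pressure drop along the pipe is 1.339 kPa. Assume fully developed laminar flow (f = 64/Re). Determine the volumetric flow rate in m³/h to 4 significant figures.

For laminar flow, f = 64/Re with Re = ρVD/μ, so Darcy-Weisbach reduces to ΔP = 32μLV/D². Solving for V: V = ΔP·D²/(32μL) = 1339·(0.07646)²/(32·0.00996·102.7) = 0.2391 m/s.
Check: Re = ρVD/μ = 854.9·0.2391·0.07646/0.00996 = 1569 < 2300, so the laminar assumption holds.
Q = V·A = 0.2391·(π/4·0.07646²) = 0.001098 m³/s = 3.953 m³/h.

Q ≈ 3.953 m³/h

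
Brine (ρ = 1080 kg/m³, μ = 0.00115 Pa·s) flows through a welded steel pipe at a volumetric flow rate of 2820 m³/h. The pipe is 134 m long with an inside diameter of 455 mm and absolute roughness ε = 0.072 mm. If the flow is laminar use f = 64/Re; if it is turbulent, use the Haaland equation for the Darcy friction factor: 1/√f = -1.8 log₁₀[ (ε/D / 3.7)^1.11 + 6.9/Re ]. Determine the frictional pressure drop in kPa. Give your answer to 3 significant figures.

Q = 2820 m³/h = 2820/3600 = 0.7833 m³/s.
Cross-sectional area A = πD²/4 = π(0.455)²/4 = 0.1626 m²; mean velocity V = Q/A = 0.7833/0.1626 = 4.818 m/s.
Reynolds number Re = ρVD/μ = 1080 · 4.818 · 0.455 / 0.00115 = 2.059e+06.
Re > 4000 → turbulent. Relative roughness ε/D = 7.2e-05/0.455 = 0.000158. Haaland: 1/√f = -1.8 log₁₀[(0.000158/3.7)^1.11 + 6.9/2.059e+06] = -1.8 log₁₀[1.41e-05 + 3.35e-06] = 8.563, so f = 0.01364.
Darcy-Weisbach: ΔP = f(L/D)(ρV²/2) = 0.01364·(134/0.455)·(1080·4.818²/2) = 0.01364·294.5·1.253e+04 = 5.034e+04 Pa.
ΔP = 5.034e+04 Pa = 50.3 kPa.

ΔP ≈ 50.3 kPa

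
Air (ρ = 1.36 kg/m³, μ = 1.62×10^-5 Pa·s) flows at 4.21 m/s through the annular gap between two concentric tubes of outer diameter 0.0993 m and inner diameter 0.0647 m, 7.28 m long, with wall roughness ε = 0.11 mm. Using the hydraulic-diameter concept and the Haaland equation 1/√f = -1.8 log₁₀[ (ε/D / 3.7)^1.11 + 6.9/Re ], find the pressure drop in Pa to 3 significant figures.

Hydraulic diameter D_h = 4A/P = D_o - D_i = 0.0993 - 0.0647 = 0.0346 m.
Re = ρVD_h/μ = 1.36·4.21·0.0346/1.62e-05 = 1.223e+04.
ε/D_h = 0.00011/0.0346 = 0.00318; Haaland gives 1/√f = -1.8 log₁₀[0.000395+0.000564] = 5.432, so f = 0.03389.
ΔP = f(L/D_h)(ρV²/2) = 0.03389·7.28/0.0346·12.05 = 85.93 Pa.

ΔP ≈ 85.9 Pa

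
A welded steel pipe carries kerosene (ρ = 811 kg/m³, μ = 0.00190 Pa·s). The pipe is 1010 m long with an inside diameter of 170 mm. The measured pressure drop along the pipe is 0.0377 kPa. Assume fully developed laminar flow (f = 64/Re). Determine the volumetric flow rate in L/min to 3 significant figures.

Q ≈ 24.2 L/min

For laminar flow, f = 64/Re with Re = ρVD/μ, so Darcy-Weisbach reduces to ΔP = 32μLV/D². Solving for V: V = ΔP·D²/(32μL) = 37.7·(0.17)²/(32·0.0019·1010) = 0.01774 m/s.
Check: Re = ρVD/μ = 811·0.01774·0.17/0.0019 = 1287 < 2300, so the laminar assumption holds.
Q = V·A = 0.01774·(π/4·0.17²) = 0.0004027 m³/s = 24.2 L/min.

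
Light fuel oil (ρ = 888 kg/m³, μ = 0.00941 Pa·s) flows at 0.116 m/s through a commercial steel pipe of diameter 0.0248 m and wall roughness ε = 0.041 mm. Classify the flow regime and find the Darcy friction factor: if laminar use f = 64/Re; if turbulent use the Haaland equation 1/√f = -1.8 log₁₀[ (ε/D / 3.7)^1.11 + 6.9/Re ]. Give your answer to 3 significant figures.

f ≈ 0.236

Re = ρVD/μ = 888·0.116·0.0248/0.00941 = 271.5.
Re < 2300 → laminar, so f = 64/Re = 0.2357 (roughness is irrelevant in laminar flow).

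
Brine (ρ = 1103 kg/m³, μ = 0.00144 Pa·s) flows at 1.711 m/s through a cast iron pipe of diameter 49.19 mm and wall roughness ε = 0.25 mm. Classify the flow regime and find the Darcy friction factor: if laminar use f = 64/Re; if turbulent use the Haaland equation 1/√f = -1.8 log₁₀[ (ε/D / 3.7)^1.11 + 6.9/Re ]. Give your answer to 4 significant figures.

f ≈ 0.03187

Re = ρVD/μ = 1103·1.711·0.04919/0.00144 = 6.447e+04.
Re > 4000 → turbulent. ε/D = 0.00025/0.04919 = 0.00508; Haaland: 1/√f = -1.8 log₁₀[0.000665 + 0.000107] = 5.602, so f = 0.03187.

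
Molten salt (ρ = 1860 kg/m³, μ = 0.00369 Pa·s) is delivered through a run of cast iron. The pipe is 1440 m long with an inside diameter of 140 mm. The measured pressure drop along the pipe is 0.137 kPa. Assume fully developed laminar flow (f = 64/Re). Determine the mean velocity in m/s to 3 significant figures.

V ≈ 0.0158 m/s

For laminar flow, f = 64/Re with Re = ρVD/μ, so Darcy-Weisbach reduces to ΔP = 32μLV/D². Solving for V: V = ΔP·D²/(32μL) = 137·(0.14)²/(32·0.00369·1440) = 0.01579 m/s.
Check: Re = ρVD/μ = 1860·0.01579·0.14/0.00369 = 1114 < 2300, so the laminar assumption holds.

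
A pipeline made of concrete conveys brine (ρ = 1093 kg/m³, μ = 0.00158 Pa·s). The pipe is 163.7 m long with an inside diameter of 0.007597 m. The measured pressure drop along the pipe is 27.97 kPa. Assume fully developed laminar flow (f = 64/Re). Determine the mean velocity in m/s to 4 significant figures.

For laminar flow, f = 64/Re with Re = ρVD/μ, so Darcy-Weisbach reduces to ΔP = 32μLV/D². Solving for V: V = ΔP·D²/(32μL) = 2.797e+04·(0.007597)²/(32·0.00158·163.7) = 0.195 m/s.
Check: Re = ρVD/μ = 1093·0.195·0.007597/0.00158 = 1025 < 2300, so the laminar assumption holds.

V ≈ 0.1950 m/s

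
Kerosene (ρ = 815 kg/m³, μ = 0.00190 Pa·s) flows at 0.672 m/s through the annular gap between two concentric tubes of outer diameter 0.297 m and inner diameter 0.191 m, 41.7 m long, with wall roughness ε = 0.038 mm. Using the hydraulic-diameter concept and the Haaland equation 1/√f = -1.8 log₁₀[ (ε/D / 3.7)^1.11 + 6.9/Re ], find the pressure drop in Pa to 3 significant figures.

ΔP ≈ 1740 Pa

Hydraulic diameter D_h = 4A/P = D_o - D_i = 0.297 - 0.191 = 0.106 m.
Re = ρVD_h/μ = 815·0.672·0.106/0.0019 = 3.055e+04.
ε/D_h = 3.8e-05/0.106 = 0.000358; Haaland gives 1/√f = -1.8 log₁₀[3.51e-05+0.000226] = 6.45, so f = 0.02403.
ΔP = f(L/D_h)(ρV²/2) = 0.02403·41.7/0.106·184 = 1740 Pa.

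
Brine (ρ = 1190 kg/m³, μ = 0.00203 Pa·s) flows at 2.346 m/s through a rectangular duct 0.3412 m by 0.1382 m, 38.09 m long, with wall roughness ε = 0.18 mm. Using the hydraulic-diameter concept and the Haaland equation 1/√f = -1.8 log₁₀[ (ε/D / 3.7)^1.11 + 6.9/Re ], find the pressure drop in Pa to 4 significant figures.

ΔP ≈ 12840 Pa

Hydraulic diameter D_h = 4A/P = 4·(0.3412·0.1382)/(2·(0.3412+0.1382)) = 0.1886/0.9588 = 0.1967 m.
Re = ρVD_h/μ = 1190·2.346·0.1967/0.00203 = 2.705e+05.
ε/D_h = 0.00018/0.1967 = 0.000915; Haaland gives 1/√f = -1.8 log₁₀[9.92e-05+2.55e-05] = 7.027, so f = 0.02025.
ΔP = f(L/D_h)(ρV²/2) = 0.02025·38.09/0.1967·3275 = 1.284e+04 Pa.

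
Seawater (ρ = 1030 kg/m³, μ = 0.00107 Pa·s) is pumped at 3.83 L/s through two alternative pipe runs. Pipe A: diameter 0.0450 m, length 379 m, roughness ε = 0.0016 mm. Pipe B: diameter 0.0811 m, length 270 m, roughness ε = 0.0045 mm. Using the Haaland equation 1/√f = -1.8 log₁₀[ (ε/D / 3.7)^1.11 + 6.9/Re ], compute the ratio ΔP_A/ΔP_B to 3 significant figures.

ΔP_A/ΔP_B ≈ 23.5

Pipe A: V = Q/A = 0.00383/0.00159 = 2.408 m/s; Re = 1.043e+05; ε/D = 3.56e-05; Haaland → f = 0.01782; ΔP_A = f(L/D)(ρV²/2) = 4.481e+05 Pa.
Pipe B: V = Q/A = 0.00383/0.005166 = 0.7414 m/s; Re = 5.788e+04; ε/D = 5.55e-05; Haaland → f = 0.02021; ΔP_B = f(L/D)(ρV²/2) = 1.905e+04 Pa.
ΔP_A/ΔP_B = 4.481e+05/1.905e+04 = 23.5.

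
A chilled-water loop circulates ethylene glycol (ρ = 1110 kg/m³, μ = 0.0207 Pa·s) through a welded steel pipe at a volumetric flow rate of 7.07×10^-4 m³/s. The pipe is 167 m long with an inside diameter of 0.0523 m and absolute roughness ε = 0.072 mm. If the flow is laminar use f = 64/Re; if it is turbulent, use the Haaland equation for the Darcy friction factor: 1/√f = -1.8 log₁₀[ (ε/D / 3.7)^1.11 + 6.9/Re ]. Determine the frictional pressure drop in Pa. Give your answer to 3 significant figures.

Cross-sectional area A = πD²/4 = π(0.0523)²/4 = 0.002148 m²; mean velocity V = Q/A = 0.000707/0.002148 = 0.3291 m/s.
Reynolds number Re = ρVD/μ = 1110 · 0.3291 · 0.0523 / 0.0207 = 923.
Re < 2300 → laminar flow, so f = 64/Re = 64/923 = 0.06934 (the turbulent correlation is not needed).
Darcy-Weisbach: ΔP = f(L/D)(ρV²/2) = 0.06934·(167/0.0523)·(1110·0.3291²/2) = 0.06934·3193·60.11 = 1.331e+04 Pa.

ΔP ≈ 13300 Pa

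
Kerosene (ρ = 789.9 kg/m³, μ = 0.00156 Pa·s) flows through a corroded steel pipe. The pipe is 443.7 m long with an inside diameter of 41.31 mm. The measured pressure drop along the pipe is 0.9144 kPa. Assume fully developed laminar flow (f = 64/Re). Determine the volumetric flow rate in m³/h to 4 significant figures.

For laminar flow, f = 64/Re with Re = ρVD/μ, so Darcy-Weisbach reduces to ΔP = 32μLV/D². Solving for V: V = ΔP·D²/(32μL) = 914.4·(0.04131)²/(32·0.00156·443.7) = 0.07045 m/s.
Check: Re = ρVD/μ = 789.9·0.07045·0.04131/0.00156 = 1474 < 2300, so the laminar assumption holds.
Q = V·A = 0.07045·(π/4·0.04131²) = 9.442e-05 m³/s = 0.3399 m³/h.

Q ≈ 0.3399 m³/h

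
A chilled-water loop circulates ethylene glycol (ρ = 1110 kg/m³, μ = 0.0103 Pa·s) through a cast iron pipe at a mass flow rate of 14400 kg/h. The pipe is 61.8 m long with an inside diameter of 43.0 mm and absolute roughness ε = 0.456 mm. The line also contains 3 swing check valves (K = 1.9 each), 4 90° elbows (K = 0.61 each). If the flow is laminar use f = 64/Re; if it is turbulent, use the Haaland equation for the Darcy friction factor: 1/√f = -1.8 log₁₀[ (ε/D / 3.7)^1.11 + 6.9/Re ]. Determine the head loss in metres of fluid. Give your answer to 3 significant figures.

ṁ = 14400 kg/h = 14400/3600 = 4 kg/s.
A = πD²/4 = π(0.043)²/4 = 0.001452 m²; mean velocity V = ṁ/(ρA) = 4/(1110 · 0.001452) = 2.481 m/s.
Reynolds number Re = ρVD/μ = 1110 · 2.481 · 0.043 / 0.0103 = 1.15e+04.
Re > 4000 → turbulent. Relative roughness ε/D = 0.000456/0.043 = 0.0106. Haaland: 1/√f = -1.8 log₁₀[(0.0106/3.7)^1.11 + 6.9/1.15e+04] = -1.8 log₁₀[0.00151 + 0.0006] = 4.818, so f = 0.04308.
Total minor-loss coefficient ΣK = 3·1.9 + 4·0.61 = 8.14.
ΔP = [f·L/D + ΣK]·(ρV²/2) = [0.04308·61.8/0.043 + 8.14]·(1110·2.481²/2) = [61.91 + 8.14]·3418 = 2.394e+05 Pa.
Head loss h_f = ΔP/(ρg) = 2.394e+05/(1110·9.81) = 22.0 m.

h_f ≈ 22.0 m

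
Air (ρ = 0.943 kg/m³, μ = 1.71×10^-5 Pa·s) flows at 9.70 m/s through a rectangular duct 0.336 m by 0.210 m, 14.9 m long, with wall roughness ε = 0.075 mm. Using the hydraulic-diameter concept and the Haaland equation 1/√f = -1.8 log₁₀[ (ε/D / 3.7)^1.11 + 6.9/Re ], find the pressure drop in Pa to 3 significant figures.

ΔP ≈ 46.7 Pa

Hydraulic diameter D_h = 4A/P = 4·(0.336·0.21)/(2·(0.336+0.21)) = 0.2822/1.092 = 0.2585 m.
Re = ρVD_h/μ = 0.943·9.7·0.2585/1.71e-05 = 1.383e+05.
ε/D_h = 7.5e-05/0.2585 = 0.00029; Haaland gives 1/√f = -1.8 log₁₀[2.77e-05+4.99e-05] = 7.398, so f = 0.01827.
ΔP = f(L/D_h)(ρV²/2) = 0.01827·14.9/0.2585·44.36 = 46.73 Pa.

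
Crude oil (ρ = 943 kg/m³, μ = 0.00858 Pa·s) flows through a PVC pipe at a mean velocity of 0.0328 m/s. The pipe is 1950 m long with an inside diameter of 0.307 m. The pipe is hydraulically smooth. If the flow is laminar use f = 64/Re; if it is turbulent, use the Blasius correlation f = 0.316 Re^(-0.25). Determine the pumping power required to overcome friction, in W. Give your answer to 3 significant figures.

P ≈ 0.452 W

Reynolds number Re = ρVD/μ = 943 · 0.0328 · 0.307 / 0.00858 = 1107.
Re < 2300 → laminar flow, so f = 64/Re = 64/1107 = 0.05783 (the turbulent correlation is not needed).
Darcy-Weisbach: ΔP = f(L/D)(ρV²/2) = 0.05783·(1950/0.307)·(943·0.0328²/2) = 0.05783·6352·0.5073 = 186.3 Pa.
Q = V·A = 0.0328·0.07402 = 0.002428 m³/s.
Pumping power P = QΔP = 0.002428·186.3 = 0.4524 W = 0.452 W.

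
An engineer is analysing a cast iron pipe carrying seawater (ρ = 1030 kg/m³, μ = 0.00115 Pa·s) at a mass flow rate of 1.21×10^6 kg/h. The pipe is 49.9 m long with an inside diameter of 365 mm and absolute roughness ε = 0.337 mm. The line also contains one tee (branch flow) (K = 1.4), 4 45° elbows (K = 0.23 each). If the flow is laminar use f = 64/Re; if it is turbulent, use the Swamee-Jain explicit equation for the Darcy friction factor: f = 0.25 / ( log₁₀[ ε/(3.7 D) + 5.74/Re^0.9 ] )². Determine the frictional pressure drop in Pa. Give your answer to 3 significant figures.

ṁ = 1.21×10^6 kg/h = 1.21×10^6/3600 = 336.1 kg/s.
A = πD²/4 = π(0.365)²/4 = 0.1046 m²; mean velocity V = ṁ/(ρA) = 336.1/(1030 · 0.1046) = 3.119 m/s.
Reynolds number Re = ρVD/μ = 1030 · 3.119 · 0.365 / 0.00115 = 1.02e+06.
Re > 4000 → turbulent. Relative roughness ε/D = 0.000337/0.365 = 0.000923. Swamee-Jain: f = 0.25/(log₁₀[0.000923/3.7 + 5.74/1.02e+06^0.9])² = 0.25/(log₁₀[0.00025 + 2.25e-05])² = 0.25/(-3.565)² = 0.01967.
Total minor-loss coefficient ΣK = 1·1.4 + 4·0.23 = 2.32.
ΔP = [f·L/D + ΣK]·(ρV²/2) = [0.01967·49.9/0.365 + 2.32]·(1030·3.119²/2) = [2.689 + 2.32]·5009 = 2.509e+04 Pa.

ΔP ≈ 25100 Pa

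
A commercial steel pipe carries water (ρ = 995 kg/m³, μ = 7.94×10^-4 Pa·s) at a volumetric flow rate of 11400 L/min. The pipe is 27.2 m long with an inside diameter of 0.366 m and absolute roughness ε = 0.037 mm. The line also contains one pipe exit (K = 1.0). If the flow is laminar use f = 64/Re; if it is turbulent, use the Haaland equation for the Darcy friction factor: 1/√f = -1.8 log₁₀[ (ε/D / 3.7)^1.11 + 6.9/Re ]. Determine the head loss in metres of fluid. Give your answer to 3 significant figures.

h_f ≈ 0.334 m

Q = 11400 L/min = 11400/60000 = 0.19 m³/s.
Cross-sectional area A = πD²/4 = π(0.366)²/4 = 0.1052 m²; mean velocity V = Q/A = 0.19/0.1052 = 1.806 m/s.
Reynolds number Re = ρVD/μ = 995 · 1.806 · 0.366 / 0.000794 = 8.283e+05.
Re > 4000 → turbulent. Relative roughness ε/D = 3.7e-05/0.366 = 0.000101. Haaland: 1/√f = -1.8 log₁₀[(0.000101/3.7)^1.11 + 6.9/8.283e+05] = -1.8 log₁₀[8.6e-06 + 8.33e-06] = 8.588, so f = 0.01356.
Total minor-loss coefficient ΣK = 1·1 = 1.
ΔP = [f·L/D + ΣK]·(ρV²/2) = [0.01356·27.2/0.366 + 1]·(995·1.806²/2) = [1.008 + 1]·1623 = 3257 Pa.
Head loss h_f = ΔP/(ρg) = 3257/(995·9.81) = 0.334 m.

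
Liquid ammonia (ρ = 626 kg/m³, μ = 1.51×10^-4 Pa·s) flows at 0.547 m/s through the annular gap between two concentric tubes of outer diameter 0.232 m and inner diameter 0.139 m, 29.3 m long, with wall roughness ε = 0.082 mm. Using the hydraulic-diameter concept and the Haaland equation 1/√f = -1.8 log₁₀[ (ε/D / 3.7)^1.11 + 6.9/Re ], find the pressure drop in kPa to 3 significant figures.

ΔP ≈ 0.601 kPa

Hydraulic diameter D_h = 4A/P = D_o - D_i = 0.232 - 0.139 = 0.093 m.
Re = ρVD_h/μ = 626·0.547·0.093/0.000151 = 2.109e+05.
ε/D_h = 8.2e-05/0.093 = 0.000882; Haaland gives 1/√f = -1.8 log₁₀[9.52e-05+3.27e-05] = 7.008, so f = 0.02036.
ΔP = f(L/D_h)(ρV²/2) = 0.02036·29.3/0.093·93.65 = 600.9 Pa.
ΔP = 0.601 kPa.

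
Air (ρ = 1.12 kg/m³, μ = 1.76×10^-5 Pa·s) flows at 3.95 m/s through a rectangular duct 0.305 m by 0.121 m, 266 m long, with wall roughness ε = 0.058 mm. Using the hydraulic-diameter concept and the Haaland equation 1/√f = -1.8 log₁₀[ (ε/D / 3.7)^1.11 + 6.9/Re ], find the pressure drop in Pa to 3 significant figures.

ΔP ≈ 299 Pa

Hydraulic diameter D_h = 4A/P = 4·(0.305·0.121)/(2·(0.305+0.121)) = 0.1476/0.852 = 0.1733 m.
Re = ρVD_h/μ = 1.12·3.95·0.1733/1.76e-05 = 4.355e+04.
ε/D_h = 5.8e-05/0.1733 = 0.000335; Haaland gives 1/√f = -1.8 log₁₀[3.25e-05+0.000158] = 6.694, so f = 0.02231.
ΔP = f(L/D_h)(ρV²/2) = 0.02231·266/0.1733·8.737 = 299.3 Pa.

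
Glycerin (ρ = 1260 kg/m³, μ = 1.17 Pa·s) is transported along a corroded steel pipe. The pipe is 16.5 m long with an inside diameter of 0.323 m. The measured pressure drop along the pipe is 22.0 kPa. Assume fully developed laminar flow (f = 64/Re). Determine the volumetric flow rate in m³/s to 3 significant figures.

Q ≈ 0.304 m³/s

For laminar flow, f = 64/Re with Re = ρVD/μ, so Darcy-Weisbach reduces to ΔP = 32μLV/D². Solving for V: V = ΔP·D²/(32μL) = 2.2e+04·(0.323)²/(32·1.17·16.5) = 3.715 m/s.
Check: Re = ρVD/μ = 1260·3.715·0.323/1.17 = 1292 < 2300, so the laminar assumption holds.
Q = V·A = 3.715·(π/4·0.323²) = 0.3044 m³/s = 0.304 m³/s.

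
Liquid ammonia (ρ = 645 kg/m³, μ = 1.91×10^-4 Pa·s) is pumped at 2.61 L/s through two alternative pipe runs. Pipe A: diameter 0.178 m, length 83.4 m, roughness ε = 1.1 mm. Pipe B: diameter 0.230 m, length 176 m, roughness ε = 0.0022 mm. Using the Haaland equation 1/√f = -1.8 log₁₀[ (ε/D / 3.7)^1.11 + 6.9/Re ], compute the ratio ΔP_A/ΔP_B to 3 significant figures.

Pipe A: V = Q/A = 0.00261/0.02488 = 0.1049 m/s; Re = 6.305e+04; ε/D = 0.00618; Haaland → f = 0.03365; ΔP_A = f(L/D)(ρV²/2) = 55.93 Pa.
Pipe B: V = Q/A = 0.00261/0.04155 = 0.06282 m/s; Re = 4.879e+04; ε/D = 9.57e-06; Haaland → f = 0.02085; ΔP_B = f(L/D)(ρV²/2) = 20.3 Pa.
ΔP_A/ΔP_B = 55.93/20.3 = 2.75.

ΔP_A/ΔP_B ≈ 2.75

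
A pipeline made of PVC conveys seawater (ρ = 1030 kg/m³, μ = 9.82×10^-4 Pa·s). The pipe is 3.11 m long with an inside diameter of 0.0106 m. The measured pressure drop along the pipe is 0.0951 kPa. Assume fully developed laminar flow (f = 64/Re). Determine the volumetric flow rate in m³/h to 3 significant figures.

For laminar flow, f = 64/Re with Re = ρVD/μ, so Darcy-Weisbach reduces to ΔP = 32μLV/D². Solving for V: V = ΔP·D²/(32μL) = 95.1·(0.0106)²/(32·0.000982·3.11) = 0.1093 m/s.
Check: Re = ρVD/μ = 1030·0.1093·0.0106/0.000982 = 1216 < 2300, so the laminar assumption holds.
Q = V·A = 0.1093·(π/4·0.0106²) = 9.649e-06 m³/s = 0.0347 m³/h.

Q ≈ 0.0347 m³/h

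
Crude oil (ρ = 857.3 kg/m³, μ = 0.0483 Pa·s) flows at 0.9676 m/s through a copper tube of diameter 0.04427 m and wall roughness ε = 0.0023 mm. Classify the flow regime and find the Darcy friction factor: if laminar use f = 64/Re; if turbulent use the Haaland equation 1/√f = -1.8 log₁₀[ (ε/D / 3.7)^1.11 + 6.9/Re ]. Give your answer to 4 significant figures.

Re = ρVD/μ = 857.3·0.9676·0.04427/0.0483 = 760.3.
Re < 2300 → laminar, so f = 64/Re = 0.08418 (roughness is irrelevant in laminar flow).

f ≈ 0.08418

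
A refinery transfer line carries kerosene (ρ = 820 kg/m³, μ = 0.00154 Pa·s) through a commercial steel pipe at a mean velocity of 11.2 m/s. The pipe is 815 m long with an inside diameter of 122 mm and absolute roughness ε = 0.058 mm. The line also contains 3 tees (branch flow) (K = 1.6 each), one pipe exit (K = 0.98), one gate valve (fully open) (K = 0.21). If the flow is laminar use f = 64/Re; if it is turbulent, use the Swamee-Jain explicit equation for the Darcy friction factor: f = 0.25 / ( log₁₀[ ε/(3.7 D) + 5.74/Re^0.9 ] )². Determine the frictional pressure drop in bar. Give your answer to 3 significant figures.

Reynolds number Re = ρVD/μ = 820 · 11.2 · 0.122 / 0.00154 = 7.276e+05.
Re > 4000 → turbulent. Relative roughness ε/D = 5.8e-05/0.122 = 0.000475. Swamee-Jain: f = 0.25/(log₁₀[0.000475/3.7 + 5.74/7.276e+05^0.9])² = 0.25/(log₁₀[0.000128 + 3.04e-05])² = 0.25/(-3.799)² = 0.01732.
Total minor-loss coefficient ΣK = 3·1.6 + 1·0.98 + 1·0.21 = 5.99.
ΔP = [f·L/D + ΣK]·(ρV²/2) = [0.01732·815/0.122 + 5.99]·(820·11.2²/2) = [115.7 + 5.99]·5.143e+04 = 6.26e+06 Pa.
ΔP = 6.26e+06 Pa = 62.6 bar.

ΔP ≈ 62.6 bar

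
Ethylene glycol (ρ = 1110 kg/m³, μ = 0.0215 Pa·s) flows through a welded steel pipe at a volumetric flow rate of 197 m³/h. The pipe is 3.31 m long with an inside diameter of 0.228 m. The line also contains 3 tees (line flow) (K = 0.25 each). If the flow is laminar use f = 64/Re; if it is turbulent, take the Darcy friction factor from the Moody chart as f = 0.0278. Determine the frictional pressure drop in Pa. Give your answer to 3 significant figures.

Q = 197 m³/h = 197/3600 = 0.05472 m³/s.
Cross-sectional area A = πD²/4 = π(0.228)²/4 = 0.04083 m²; mean velocity V = Q/A = 0.05472/0.04083 = 1.34 m/s.
Reynolds number Re = ρVD/μ = 1110 · 1.34 · 0.228 / 0.0215 = 1.578e+04.
Re > 4000 → turbulent; use the Moody-chart value f = 0.0278.
Total minor-loss coefficient ΣK = 3·0.25 = 0.75.
ΔP = [f·L/D + ΣK]·(ρV²/2) = [0.0278·3.31/0.228 + 0.75]·(1110·1.34²/2) = [0.4036 + 0.75]·997 = 1150 Pa.

ΔP ≈ 1150 Pa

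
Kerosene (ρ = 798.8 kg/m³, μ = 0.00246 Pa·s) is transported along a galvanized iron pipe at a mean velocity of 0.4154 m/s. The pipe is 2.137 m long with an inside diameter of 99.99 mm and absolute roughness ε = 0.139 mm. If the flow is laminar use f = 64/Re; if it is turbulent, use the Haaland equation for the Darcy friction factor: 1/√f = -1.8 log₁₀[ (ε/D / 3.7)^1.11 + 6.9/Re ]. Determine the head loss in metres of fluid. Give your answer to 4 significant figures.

Reynolds number Re = ρVD/μ = 798.8 · 0.4154 · 0.09999 / 0.00246 = 1.349e+04.
Re > 4000 → turbulent. Relative roughness ε/D = 0.000139/0.09999 = 0.00139. Haaland: 1/√f = -1.8 log₁₀[(0.00139/3.7)^1.11 + 6.9/1.349e+04] = -1.8 log₁₀[0.000158 + 0.000512] = 5.714, so f = 0.03063.
Darcy-Weisbach: ΔP = f(L/D)(ρV²/2) = 0.03063·(2.137/0.09999)·(798.8·0.4154²/2) = 0.03063·21.37·68.92 = 45.12 Pa.
Head loss h_f = ΔP/(ρg) = 45.12/(798.8·9.81) = 0.005758 m.

h_f ≈ 0.005758 m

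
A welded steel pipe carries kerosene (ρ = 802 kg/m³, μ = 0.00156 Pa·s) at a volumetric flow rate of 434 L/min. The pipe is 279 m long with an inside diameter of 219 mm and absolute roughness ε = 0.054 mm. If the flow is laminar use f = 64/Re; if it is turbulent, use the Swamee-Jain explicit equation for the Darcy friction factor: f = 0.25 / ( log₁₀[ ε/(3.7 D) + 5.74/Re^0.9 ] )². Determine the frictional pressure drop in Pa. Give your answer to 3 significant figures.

Q = 434 L/min = 434/60000 = 0.007233 m³/s.
Cross-sectional area A = πD²/4 = π(0.219)²/4 = 0.03767 m²; mean velocity V = Q/A = 0.007233/0.03767 = 0.192 m/s.
Reynolds number Re = ρVD/μ = 802 · 0.192 · 0.219 / 0.00156 = 2.162e+04.
Re > 4000 → turbulent. Relative roughness ε/D = 5.4e-05/0.219 = 0.000247. Swamee-Jain: f = 0.25/(log₁₀[0.000247/3.7 + 5.74/2.162e+04^0.9])² = 0.25/(log₁₀[6.66e-05 + 0.00072])² = 0.25/(-3.104)² = 0.02595.
Darcy-Weisbach: ΔP = f(L/D)(ρV²/2) = 0.02595·(279/0.219)·(802·0.192²/2) = 0.02595·1274·14.79 = 488.8 Pa.

ΔP ≈ 489 Pa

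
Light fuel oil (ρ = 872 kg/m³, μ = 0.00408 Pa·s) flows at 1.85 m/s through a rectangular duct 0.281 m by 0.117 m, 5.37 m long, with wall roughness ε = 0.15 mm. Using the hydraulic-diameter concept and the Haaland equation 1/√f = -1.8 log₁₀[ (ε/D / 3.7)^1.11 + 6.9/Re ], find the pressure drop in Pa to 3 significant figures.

ΔP ≈ 1100 Pa

Hydraulic diameter D_h = 4A/P = 4·(0.281·0.117)/(2·(0.281+0.117)) = 0.1315/0.796 = 0.1652 m.
Re = ρVD_h/μ = 872·1.85·0.1652/0.00408 = 6.532e+04.
ε/D_h = 0.00015/0.1652 = 0.000908; Haaland gives 1/√f = -1.8 log₁₀[9.83e-05+0.000106] = 6.643, so f = 0.02266.
ΔP = f(L/D_h)(ρV²/2) = 0.02266·5.37/0.1652·1492 = 1099 Pa.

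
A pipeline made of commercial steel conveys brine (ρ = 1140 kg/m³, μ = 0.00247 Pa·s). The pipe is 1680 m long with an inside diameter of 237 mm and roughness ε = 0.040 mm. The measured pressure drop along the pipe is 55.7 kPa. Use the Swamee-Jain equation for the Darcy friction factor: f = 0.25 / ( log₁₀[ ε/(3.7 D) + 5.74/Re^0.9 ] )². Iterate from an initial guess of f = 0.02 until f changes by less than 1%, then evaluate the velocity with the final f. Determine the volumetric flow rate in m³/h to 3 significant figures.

Rearranging Darcy-Weisbach: V = √(2·ΔP·D/(f·L·ρ)). With ε/D = 4e-05/0.237 = 0.000169, iterate starting from f = 0.02:
  f = 0.02 → V = √(2·5.57e+04·0.237/(0.02·1680·1140)) = 0.8302 m/s; Re = ρVD/μ = 9.081e+04; f → 0.01915
  f = 0.01915 → V = 0.8485 m/s; Re = 9.281e+04; f → 0.01907
Converged (Δf/f < 1%). With the final f = 0.01907: V = √(2·5.57e+04·0.237/(0.01907·1680·1140)) = 0.8501 m/s.
Q = V·A = 0.8501·(π/4·0.237²) = 0.0375 m³/s = 135 m³/h.

Q ≈ 135 m³/h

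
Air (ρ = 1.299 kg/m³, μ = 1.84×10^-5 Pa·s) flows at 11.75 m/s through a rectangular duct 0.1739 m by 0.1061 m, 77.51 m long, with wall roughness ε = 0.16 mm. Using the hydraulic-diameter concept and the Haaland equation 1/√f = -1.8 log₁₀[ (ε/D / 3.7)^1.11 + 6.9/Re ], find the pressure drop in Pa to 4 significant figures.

ΔP ≈ 1188 Pa

Hydraulic diameter D_h = 4A/P = 4·(0.1739·0.1061)/(2·(0.1739+0.1061)) = 0.0738/0.56 = 0.1318 m.
Re = ρVD_h/μ = 1.299·11.75·0.1318/1.84e-05 = 1.093e+05.
ε/D_h = 0.00016/0.1318 = 0.00121; Haaland gives 1/√f = -1.8 log₁₀[0.000136+6.31e-05] = 6.663, so f = 0.02253.
ΔP = f(L/D_h)(ρV²/2) = 0.02253·77.51/0.1318·89.67 = 1188 Pa.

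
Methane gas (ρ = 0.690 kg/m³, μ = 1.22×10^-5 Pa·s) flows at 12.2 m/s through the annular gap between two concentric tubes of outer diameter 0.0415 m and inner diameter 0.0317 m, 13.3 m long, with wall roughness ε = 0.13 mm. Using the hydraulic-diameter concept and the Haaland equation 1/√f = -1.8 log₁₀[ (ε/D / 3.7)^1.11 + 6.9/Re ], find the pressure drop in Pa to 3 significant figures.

ΔP ≈ 3360 Pa

Hydraulic diameter D_h = 4A/P = D_o - D_i = 0.0415 - 0.0317 = 0.0098 m.
Re = ρVD_h/μ = 0.69·12.2·0.0098/1.22e-05 = 6762.
ε/D_h = 0.00013/0.0098 = 0.0133; Haaland gives 1/√f = -1.8 log₁₀[0.00193+0.00102] = 4.554, so f = 0.04821.
ΔP = f(L/D_h)(ρV²/2) = 0.04821·13.3/0.0098·51.35 = 3360 Pa.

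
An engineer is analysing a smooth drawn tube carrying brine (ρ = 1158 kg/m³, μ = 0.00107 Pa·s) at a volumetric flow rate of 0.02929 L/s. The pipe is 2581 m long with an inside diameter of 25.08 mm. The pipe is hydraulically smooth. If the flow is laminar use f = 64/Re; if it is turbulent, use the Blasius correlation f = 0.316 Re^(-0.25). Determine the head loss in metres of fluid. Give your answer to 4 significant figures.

h_f ≈ 0.7333 m

Q = 0.02929 L/s = 0.02929/1000 = 2.929e-05 m³/s.
Cross-sectional area A = πD²/4 = π(0.02508)²/4 = 0.000494 m²; mean velocity V = Q/A = 2.929e-05/0.000494 = 0.05929 m/s.
Reynolds number Re = ρVD/μ = 1158 · 0.05929 · 0.02508 / 0.00107 = 1609.
Re < 2300 → laminar flow, so f = 64/Re = 64/1609 = 0.03977 (the turbulent correlation is not needed).
Darcy-Weisbach: ΔP = f(L/D)(ρV²/2) = 0.03977·(2581/0.02508)·(1158·0.05929²/2) = 0.03977·1.029e+05·2.035 = 8330 Pa.
Head loss h_f = ΔP/(ρg) = 8330/(1158·9.81) = 0.7333 m.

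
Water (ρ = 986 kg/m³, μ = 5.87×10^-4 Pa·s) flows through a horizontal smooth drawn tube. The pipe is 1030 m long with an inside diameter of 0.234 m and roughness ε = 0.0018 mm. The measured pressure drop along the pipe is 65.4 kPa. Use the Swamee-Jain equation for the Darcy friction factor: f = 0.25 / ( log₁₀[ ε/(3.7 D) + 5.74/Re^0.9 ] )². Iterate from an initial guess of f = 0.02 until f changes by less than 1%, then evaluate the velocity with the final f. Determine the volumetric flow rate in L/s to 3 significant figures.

Rearranging Darcy-Weisbach: V = √(2·ΔP·D/(f·L·ρ)). With ε/D = 1.8e-06/0.234 = 7.69e-06, iterate starting from f = 0.02:
  f = 0.02 → V = √(2·6.54e+04·0.234/(0.02·1030·986)) = 1.228 m/s; Re = ρVD/μ = 4.825e+05; f → 0.0133
  f = 0.0133 → V = 1.506 m/s; Re = 5.918e+05; f → 0.01284
  f = 0.01284 → V = 1.532 m/s; Re = 6.021e+05; f → 0.01281
Converged (Δf/f < 1%). With the final f = 0.01281: V = √(2·6.54e+04·0.234/(0.01281·1030·986)) = 1.534 m/s.
Q = V·A = 1.534·(π/4·0.234²) = 0.06597 m³/s = 66.0 L/s.

Q ≈ 66.0 L/s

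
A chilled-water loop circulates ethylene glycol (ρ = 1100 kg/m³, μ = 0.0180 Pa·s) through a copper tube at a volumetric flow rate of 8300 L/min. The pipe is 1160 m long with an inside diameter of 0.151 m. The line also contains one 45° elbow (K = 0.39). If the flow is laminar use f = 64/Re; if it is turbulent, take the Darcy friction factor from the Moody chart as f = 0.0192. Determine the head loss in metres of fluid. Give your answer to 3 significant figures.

h_f ≈ 450 m

Q = 8300 L/min = 8300/60000 = 0.1383 m³/s.
Cross-sectional area A = πD²/4 = π(0.151)²/4 = 0.01791 m²; mean velocity V = Q/A = 0.1383/0.01791 = 7.725 m/s.
Reynolds number Re = ρVD/μ = 1100 · 7.725 · 0.151 / 0.018 = 7.128e+04.
Re > 4000 → turbulent; use the Moody-chart value f = 0.0192.
Total minor-loss coefficient ΣK = 1·0.39 = 0.39.
ΔP = [f·L/D + ΣK]·(ρV²/2) = [0.0192·1160/0.151 + 0.39]·(1100·7.725²/2) = [147.5 + 0.39]·3.282e+04 = 4.854e+06 Pa.
Head loss h_f = ΔP/(ρg) = 4.854e+06/(1100·9.81) = 450 m.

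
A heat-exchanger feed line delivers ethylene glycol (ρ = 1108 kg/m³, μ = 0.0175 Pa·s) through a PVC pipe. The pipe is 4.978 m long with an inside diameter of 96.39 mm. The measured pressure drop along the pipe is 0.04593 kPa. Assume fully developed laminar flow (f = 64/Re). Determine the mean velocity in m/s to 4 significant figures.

V ≈ 0.1531 m/s

For laminar flow, f = 64/Re with Re = ρVD/μ, so Darcy-Weisbach reduces to ΔP = 32μLV/D². Solving for V: V = ΔP·D²/(32μL) = 45.93·(0.09639)²/(32·0.0175·4.978) = 0.1531 m/s.
Check: Re = ρVD/μ = 1108·0.1531·0.09639/0.0175 = 934.2 < 2300, so the laminar assumption holds.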